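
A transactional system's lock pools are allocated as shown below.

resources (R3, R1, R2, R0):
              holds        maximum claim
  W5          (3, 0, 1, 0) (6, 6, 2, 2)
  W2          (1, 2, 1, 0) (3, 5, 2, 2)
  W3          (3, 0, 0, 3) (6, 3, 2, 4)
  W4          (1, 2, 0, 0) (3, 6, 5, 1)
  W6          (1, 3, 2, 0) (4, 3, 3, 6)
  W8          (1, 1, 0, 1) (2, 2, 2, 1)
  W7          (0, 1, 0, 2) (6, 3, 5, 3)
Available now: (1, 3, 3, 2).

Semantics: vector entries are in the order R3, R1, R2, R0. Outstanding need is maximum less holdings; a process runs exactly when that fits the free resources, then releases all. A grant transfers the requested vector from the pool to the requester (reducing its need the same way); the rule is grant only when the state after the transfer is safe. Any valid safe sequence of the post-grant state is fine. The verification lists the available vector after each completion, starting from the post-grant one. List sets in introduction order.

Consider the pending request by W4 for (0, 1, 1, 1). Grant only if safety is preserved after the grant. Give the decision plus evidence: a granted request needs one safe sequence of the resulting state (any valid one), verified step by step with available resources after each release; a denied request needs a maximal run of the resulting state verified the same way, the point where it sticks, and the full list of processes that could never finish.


DENY — the pretend-granted state is unsafe.
Key observation: after W8, W2, W3 the pool peaks at (6, 5, 3, 5), and each blocked process is short somewhere: W5 on R1; W4 on R2; W6 on R0; W7 on R2.
Pretend the grant happened; the run W8, W2, W3 goes as far as possible. Check, step by step:
  pool = (1, 2, 2, 1)
  W8: need (1, 1, 2, 0) fits (1, 2, 2, 1); releases (1, 1, 0, 1), pool now (2, 3, 2, 2)
  W2: need (2, 3, 1, 2) fits (2, 3, 2, 2); releases (1, 2, 1, 0), pool now (3, 5, 3, 2)
  W3: need (3, 3, 2, 1) fits (3, 5, 3, 2); releases (3, 0, 0, 3), pool now (6, 5, 3, 5)
  W5 still needs (3, 6, 1, 2) but only (6, 5, 3, 5) is free — short on R1
  W4 still needs (2, 3, 4, 0) but only (6, 5, 3, 5) is free — short on R2
  W6 still needs (3, 0, 1, 6) but only (6, 5, 3, 5) is free — short on R0
  W7 still needs (6, 2, 5, 1) but only (6, 5, 3, 5) is free — short on R2
Had the request been granted, W5, W4, W6 and W7 could never finish.


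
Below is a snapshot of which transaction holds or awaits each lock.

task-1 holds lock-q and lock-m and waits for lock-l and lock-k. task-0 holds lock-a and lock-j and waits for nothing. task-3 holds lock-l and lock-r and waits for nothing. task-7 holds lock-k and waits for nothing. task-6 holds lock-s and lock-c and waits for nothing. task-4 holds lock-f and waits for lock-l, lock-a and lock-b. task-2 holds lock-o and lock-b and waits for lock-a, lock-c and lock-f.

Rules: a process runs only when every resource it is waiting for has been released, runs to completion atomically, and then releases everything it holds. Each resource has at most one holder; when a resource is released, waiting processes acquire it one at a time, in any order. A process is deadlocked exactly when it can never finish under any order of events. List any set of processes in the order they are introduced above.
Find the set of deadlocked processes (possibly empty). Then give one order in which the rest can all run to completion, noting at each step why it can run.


The deadlocked set is task-4 and task-2.
Key observation: the wait chain closes on itself along task-4 -> task-2 -> task-4; no other process is dragged down with it.
One completion order for the rest: task-6, task-0, task-7, task-3, task-1.
Verifying each step:
  run task-6 (it waits on nothing); releases lock-s and lock-c
  run task-0 (it waits on nothing); releases lock-a and lock-j
  run task-7 (it waits on nothing); releases lock-k
  run task-3 (it waits on nothing); releases lock-l and lock-r
  task-1 waits on lock-l and lock-k — all released -> runs and releases lock-q and lock-m


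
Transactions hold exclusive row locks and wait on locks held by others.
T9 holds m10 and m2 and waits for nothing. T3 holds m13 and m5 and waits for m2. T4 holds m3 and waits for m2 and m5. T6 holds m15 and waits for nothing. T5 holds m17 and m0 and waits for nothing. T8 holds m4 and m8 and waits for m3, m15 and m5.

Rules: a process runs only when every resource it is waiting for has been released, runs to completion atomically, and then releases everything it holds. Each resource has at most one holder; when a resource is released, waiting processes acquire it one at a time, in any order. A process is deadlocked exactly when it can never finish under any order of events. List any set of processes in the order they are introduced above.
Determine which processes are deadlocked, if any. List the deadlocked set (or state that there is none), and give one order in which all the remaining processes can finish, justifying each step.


The deadlocked set is empty.
Key observation: the wait graph is acyclic; completion cascades from the unblocked processes through everyone else.
One completion order for the rest: T5, T9, T3, T4, T6, T8.
Step-by-step check:
  T5 waits on nothing -> runs at once and releases m17 and m0
  T9 waits on nothing -> runs at once and releases m10 and m2
  T3: everything it awaited (m2) is free; runs, freeing m13 and m5
  T4: everything it awaited (m2 and m5) is free; runs, freeing m3
  T6 waits on nothing -> runs at once and releases m15
  T8: everything it awaited (m3, m15 and m5) is free; runs, freeing m4 and m8


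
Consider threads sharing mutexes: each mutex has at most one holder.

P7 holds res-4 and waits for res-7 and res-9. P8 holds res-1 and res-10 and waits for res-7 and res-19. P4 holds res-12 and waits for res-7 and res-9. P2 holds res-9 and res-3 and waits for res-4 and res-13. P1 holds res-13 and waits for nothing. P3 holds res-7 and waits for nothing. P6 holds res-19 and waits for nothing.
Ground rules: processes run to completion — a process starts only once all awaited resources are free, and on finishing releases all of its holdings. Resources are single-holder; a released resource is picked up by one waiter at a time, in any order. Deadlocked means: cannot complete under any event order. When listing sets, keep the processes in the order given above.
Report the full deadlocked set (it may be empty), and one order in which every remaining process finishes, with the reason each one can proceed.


Deadlocked: P7, P4 and P2.
Key observation: the loop P7 -> P2 -> P7 blocks itself forever; P4 waits into the deadlock from upstream.
One completion order for the rest: P6, P3, P1, P8.
Walking it through:
  P6 waits on nothing -> runs at once and releases res-19
  P3 waits on nothing -> runs at once and releases res-7
  P1 waits on nothing -> runs at once and releases res-13
  P8: everything it awaited (res-7 and res-19) is free; runs, freeing res-1 and res-10


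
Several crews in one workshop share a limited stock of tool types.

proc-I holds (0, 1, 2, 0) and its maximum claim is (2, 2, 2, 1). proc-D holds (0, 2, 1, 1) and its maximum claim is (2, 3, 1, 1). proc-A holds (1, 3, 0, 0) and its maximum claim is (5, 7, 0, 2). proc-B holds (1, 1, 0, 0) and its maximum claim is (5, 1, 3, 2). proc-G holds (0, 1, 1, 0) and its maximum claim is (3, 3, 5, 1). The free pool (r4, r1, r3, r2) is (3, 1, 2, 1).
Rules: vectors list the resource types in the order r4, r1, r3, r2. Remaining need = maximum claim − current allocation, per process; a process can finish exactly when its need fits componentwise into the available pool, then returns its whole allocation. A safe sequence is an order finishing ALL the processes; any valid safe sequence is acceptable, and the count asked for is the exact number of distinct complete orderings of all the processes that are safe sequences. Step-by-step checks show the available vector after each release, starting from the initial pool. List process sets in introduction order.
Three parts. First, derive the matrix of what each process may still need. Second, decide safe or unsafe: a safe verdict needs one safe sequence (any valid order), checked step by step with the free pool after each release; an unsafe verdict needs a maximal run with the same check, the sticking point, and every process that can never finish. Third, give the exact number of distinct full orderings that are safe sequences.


(1) Remaining need (order r4, r1, r3, r2):
  proc-I: (2, 1, 0, 1)
  proc-D: (2, 1, 0, 0)
  proc-A: (4, 4, 0, 2)
  proc-B: (4, 0, 3, 2)
  proc-G: (3, 2, 4, 1)
(2) The state is UNSAFE.
Key observation: no order helps: past proc-I, proc-G, proc-D, the free pool tops out at (3, 5, 6, 2), below what each blocked process needs in r4.
The run proc-I, proc-G, proc-D cannot be extended any further. Walking it through:
  pool = (3, 1, 2, 1)
  run proc-I (needs (2, 1, 0, 1), free (3, 1, 2, 1)); after release of (0, 1, 2, 0) the pool is (3, 2, 4, 1)
  run proc-G (needs (3, 2, 4, 1), free (3, 2, 4, 1)); after release of (0, 1, 1, 0) the pool is (3, 3, 5, 1)
  run proc-D (needs (2, 1, 0, 0), free (3, 3, 5, 1)); after release of (0, 2, 1, 1) the pool is (3, 5, 6, 2)
  proc-A still needs (4, 4, 0, 2) but only (3, 5, 6, 2) is free — short on r4
  proc-B still needs (4, 0, 3, 2) but only (3, 5, 6, 2) is free — short on r4
Never able to finish: proc-A and proc-B.
(3) The exact count: 0 of the possible complete orderings are safe sequences.


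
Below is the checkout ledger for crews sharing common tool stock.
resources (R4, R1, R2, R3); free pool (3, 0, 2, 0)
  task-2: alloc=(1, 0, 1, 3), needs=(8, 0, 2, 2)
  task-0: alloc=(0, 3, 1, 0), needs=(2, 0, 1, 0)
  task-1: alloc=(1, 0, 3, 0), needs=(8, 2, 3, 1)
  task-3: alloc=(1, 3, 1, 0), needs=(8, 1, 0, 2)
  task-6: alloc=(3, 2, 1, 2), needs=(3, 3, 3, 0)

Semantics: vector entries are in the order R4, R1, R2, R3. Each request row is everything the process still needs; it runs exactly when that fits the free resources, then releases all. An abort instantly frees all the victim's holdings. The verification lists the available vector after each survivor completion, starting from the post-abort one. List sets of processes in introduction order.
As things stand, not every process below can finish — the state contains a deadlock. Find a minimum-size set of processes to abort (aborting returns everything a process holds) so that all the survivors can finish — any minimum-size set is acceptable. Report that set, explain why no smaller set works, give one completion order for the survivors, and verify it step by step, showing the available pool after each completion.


The answer: abort task-1 and task-3.
Key observation: the deadlocked task-2 becomes finishable only because task-1 and task-3 released (2, 3, 4, 0); it completes at step 2 below.
No one abort is enough; case by case: task-2 alone leaves task-1 blocked (short on R4); task-0 alone leaves task-2 blocked (short on R4); task-1 alone leaves task-2 blocked (short on R4); task-3 alone leaves task-2 blocked (short on R4); task-6 alone leaves task-2 blocked (short on R4).
Survivors finish in the order: task-6, task-2, task-0. Verifying each step (pool after the aborts first):
  pool = (5, 3, 6, 0)
  task-6 needs (3, 3, 3, 0) <= (5, 3, 6, 0) -> finishes; pool += (3, 2, 1, 2) = (8, 5, 7, 2)
  task-2 needs (8, 0, 2, 2) <= (8, 5, 7, 2) -> finishes; pool += (1, 0, 1, 3) = (9, 5, 8, 5)
  task-0 needs (2, 0, 1, 0) <= (9, 5, 8, 5) -> finishes; pool += (0, 3, 1, 0) = (9, 8, 9, 5)


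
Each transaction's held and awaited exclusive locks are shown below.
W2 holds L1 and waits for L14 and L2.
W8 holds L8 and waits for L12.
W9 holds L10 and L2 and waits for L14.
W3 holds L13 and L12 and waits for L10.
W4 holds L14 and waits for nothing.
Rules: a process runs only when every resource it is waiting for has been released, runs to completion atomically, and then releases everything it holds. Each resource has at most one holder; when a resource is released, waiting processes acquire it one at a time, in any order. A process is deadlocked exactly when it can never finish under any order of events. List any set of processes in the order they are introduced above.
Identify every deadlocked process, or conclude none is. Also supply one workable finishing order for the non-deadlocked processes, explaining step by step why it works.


Nothing here is deadlocked.
Key observation: although several processes wait, no cycle exists — each chain bottoms out at a free runner.
The rest can finish in the order W4, W9, W2, W3, W8.
Walking it through:
  run W4 (it waits on nothing); releases L14
  W9: everything it awaited (L14) is free; runs, freeing L10 and L2
  W2: everything it awaited (L14 and L2) is free; runs, freeing L1
  W3: everything it awaited (L10) is free; runs, freeing L13 and L12
  W8: everything it awaited (L12) is free; runs, freeing L8


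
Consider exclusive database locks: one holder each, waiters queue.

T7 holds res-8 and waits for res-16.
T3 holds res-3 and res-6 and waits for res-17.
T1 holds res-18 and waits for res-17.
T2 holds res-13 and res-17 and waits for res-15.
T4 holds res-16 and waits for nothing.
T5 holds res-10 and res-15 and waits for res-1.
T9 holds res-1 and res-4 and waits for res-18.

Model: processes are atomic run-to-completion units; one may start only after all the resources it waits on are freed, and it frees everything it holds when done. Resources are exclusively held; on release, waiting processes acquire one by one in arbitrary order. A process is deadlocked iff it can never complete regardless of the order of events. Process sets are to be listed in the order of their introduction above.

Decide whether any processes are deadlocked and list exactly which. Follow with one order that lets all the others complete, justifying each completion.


The deadlocked set is T3, T1, T2, T5 and T9.
Key observation: T2 -> T5 -> T9 -> T1 -> T2 is a circular wait — nothing in it can go first; T3 waits into the deadlock from upstream.
A valid finishing order for the others: T4, T7.
Walking it through:
  run T4 (it waits on nothing); releases res-16
  T7: everything it awaited (res-16) is free; runs, freeing res-8


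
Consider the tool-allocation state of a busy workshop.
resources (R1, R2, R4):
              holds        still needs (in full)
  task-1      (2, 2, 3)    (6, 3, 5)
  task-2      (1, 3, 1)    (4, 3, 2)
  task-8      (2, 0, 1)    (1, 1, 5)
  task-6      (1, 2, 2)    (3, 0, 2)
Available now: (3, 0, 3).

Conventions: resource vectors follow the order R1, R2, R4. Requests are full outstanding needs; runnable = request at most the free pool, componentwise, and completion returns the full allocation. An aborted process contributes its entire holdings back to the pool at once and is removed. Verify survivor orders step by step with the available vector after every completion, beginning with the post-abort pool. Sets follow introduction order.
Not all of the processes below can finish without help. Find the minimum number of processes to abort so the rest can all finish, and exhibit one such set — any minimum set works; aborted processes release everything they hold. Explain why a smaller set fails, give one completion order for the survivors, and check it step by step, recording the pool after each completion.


Abort task-2.
Key observation: the deadlocked task-1 becomes finishable only because task-2 released (1, 3, 1); it completes at step 3 below.
Why nothing smaller works: aborting no one leaves the state deadlocked as given.
Survivors finish in the order: task-6, task-8, task-1. Verifying each step (pool after the aborts first):
  pool = (4, 3, 4)
  task-6: need (3, 0, 2) fits (4, 3, 4); releases (1, 2, 2), pool now (5, 5, 6)
  task-8: need (1, 1, 5) fits (5, 5, 6); releases (2, 0, 1), pool now (7, 5, 7)
  task-1: need (6, 3, 5) fits (7, 5, 7); releases (2, 2, 3), pool now (9, 7, 10)


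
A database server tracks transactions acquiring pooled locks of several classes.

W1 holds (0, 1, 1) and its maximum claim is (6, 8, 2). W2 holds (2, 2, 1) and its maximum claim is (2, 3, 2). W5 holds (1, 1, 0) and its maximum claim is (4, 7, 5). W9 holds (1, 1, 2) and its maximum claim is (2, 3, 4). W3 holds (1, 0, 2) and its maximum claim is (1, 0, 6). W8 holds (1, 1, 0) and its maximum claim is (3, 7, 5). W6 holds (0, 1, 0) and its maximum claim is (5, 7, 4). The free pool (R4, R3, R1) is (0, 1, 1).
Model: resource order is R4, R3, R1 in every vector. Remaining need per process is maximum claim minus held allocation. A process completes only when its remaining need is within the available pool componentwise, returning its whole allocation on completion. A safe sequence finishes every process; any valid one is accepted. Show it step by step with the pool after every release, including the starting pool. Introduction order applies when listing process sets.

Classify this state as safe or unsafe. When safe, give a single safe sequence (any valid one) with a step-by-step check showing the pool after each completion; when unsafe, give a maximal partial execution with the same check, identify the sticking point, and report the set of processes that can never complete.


The state is UNSAFE.
Key observation: R3 is the bottleneck — with W2, W9, W3 done the pool holds (4, 4, 6), short of every remaining need.
Going as far as possible: W2, W9, W3; after that, nothing fits. Walking it through:
  pool = (0, 1, 1)
  run W2 (needs (0, 1, 1), free (0, 1, 1)); after release of (2, 2, 1) the pool is (2, 3, 2)
  run W9 (needs (1, 2, 2), free (2, 3, 2)); after release of (1, 1, 2) the pool is (3, 4, 4)
  run W3 (needs (0, 0, 4), free (3, 4, 4)); after release of (1, 0, 2) the pool is (4, 4, 6)
  blocked: W1 wants (6, 7, 1), pool (4, 4, 6) — not enough R4 and R3
  blocked: W5 wants (3, 6, 5), pool (4, 4, 6) — not enough R3
  blocked: W8 wants (2, 6, 5), pool (4, 4, 6) — not enough R3
  blocked: W6 wants (5, 6, 4), pool (4, 4, 6) — not enough R4 and R3
Permanently blocked: W1, W5, W8 and W6.


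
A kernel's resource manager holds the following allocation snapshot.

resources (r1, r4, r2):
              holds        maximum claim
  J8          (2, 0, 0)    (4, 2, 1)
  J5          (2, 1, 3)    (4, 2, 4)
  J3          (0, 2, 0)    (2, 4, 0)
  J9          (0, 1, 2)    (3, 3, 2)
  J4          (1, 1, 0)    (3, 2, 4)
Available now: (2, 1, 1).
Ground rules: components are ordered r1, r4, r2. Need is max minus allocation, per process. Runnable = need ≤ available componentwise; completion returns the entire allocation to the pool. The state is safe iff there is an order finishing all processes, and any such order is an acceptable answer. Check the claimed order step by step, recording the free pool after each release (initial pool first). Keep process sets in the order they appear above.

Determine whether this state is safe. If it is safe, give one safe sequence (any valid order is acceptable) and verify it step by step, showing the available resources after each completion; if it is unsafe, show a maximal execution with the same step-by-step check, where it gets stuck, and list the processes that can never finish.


The state is SAFE; one workable sequence: J5, J3, J4, J9, J8.
Key observation: the order's first zero-slack moment is J5 ((2, 1, 1) needed, (2, 1, 1) free — a requested resource with nothing to spare).
Walking it through:
  pool = (2, 1, 1)
  J5: need (2, 1, 1) fits (2, 1, 1); releases (2, 1, 3), pool now (4, 2, 4)
  J3: need (2, 2, 0) fits (4, 2, 4); releases (0, 2, 0), pool now (4, 4, 4)
  J4: need (2, 1, 4) fits (4, 4, 4); releases (1, 1, 0), pool now (5, 5, 4)
  J9: need (3, 2, 0) fits (5, 5, 4); releases (0, 1, 2), pool now (5, 6, 6)
  J8: need (2, 2, 1) fits (5, 6, 6); releases (2, 0, 0), pool now (7, 6, 6)


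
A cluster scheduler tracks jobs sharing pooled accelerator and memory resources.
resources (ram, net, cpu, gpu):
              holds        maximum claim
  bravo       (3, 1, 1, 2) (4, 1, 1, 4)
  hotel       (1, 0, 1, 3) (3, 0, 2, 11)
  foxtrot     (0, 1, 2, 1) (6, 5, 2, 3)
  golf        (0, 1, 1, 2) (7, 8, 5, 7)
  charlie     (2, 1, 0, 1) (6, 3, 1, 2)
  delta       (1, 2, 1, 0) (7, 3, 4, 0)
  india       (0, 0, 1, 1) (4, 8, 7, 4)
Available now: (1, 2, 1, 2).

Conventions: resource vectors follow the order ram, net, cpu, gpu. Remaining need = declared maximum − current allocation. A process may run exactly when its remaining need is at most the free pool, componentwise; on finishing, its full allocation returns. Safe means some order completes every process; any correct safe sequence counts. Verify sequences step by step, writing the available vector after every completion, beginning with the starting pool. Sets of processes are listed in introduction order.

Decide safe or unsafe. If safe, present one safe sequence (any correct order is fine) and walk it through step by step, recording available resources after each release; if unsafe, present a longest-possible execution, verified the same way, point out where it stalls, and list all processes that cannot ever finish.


SAFE, for example via the order bravo, charlie, foxtrot, delta, golf, india, hotel.
Key observation: reading the order forward, bravo is the first process whose need (1, 0, 0, 2) meets the free pool (1, 2, 1, 2) exactly on a resource it requests.
Verifying each step:
  pool = (1, 2, 1, 2)
  bravo: need (1, 0, 0, 2) fits (1, 2, 1, 2); releases (3, 1, 1, 2), pool now (4, 3, 2, 4)
  charlie: need (4, 2, 1, 1) fits (4, 3, 2, 4); releases (2, 1, 0, 1), pool now (6, 4, 2, 5)
  foxtrot: need (6, 4, 0, 2) fits (6, 4, 2, 5); releases (0, 1, 2, 1), pool now (6, 5, 4, 6)
  delta: need (6, 1, 3, 0) fits (6, 5, 4, 6); releases (1, 2, 1, 0), pool now (7, 7, 5, 6)
  golf: need (7, 7, 4, 5) fits (7, 7, 5, 6); releases (0, 1, 1, 2), pool now (7, 8, 6, 8)
  india: need (4, 8, 6, 3) fits (7, 8, 6, 8); releases (0, 0, 1, 1), pool now (7, 8, 7, 9)
  hotel: need (2, 0, 1, 8) fits (7, 8, 7, 9); releases (1, 0, 1, 3), pool now (8, 8, 8, 12)


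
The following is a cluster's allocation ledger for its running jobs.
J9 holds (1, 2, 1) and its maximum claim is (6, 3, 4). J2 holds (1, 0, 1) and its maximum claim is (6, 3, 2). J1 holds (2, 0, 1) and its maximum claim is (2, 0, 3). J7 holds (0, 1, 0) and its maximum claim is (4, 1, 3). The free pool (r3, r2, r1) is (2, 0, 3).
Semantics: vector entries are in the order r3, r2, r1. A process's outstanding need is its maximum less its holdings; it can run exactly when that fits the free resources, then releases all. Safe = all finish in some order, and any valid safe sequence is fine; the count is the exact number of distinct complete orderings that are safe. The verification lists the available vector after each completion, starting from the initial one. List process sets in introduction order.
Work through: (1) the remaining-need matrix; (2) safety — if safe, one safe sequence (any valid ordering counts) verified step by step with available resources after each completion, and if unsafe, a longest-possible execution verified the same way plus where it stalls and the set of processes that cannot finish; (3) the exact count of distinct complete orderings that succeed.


(1) Outstanding need per process (order r3, r2, r1):
  J9: (5, 1, 3)
  J2: (5, 3, 1)
  J1: (0, 0, 2)
  J7: (4, 0, 3)
(2) UNSAFE.
Key observation: no order helps: past J1, J7, the free pool tops out at (4, 1, 4), below what each blocked process needs in r3.
A maximal execution: J1, J7 — then nothing else fits. Step-by-step check:
  pool = (2, 0, 3)
  J1 needs (0, 0, 2) <= (2, 0, 3) -> finishes; pool += (2, 0, 1) = (4, 0, 4)
  J7 needs (4, 0, 3) <= (4, 0, 4) -> finishes; pool += (0, 1, 0) = (4, 1, 4)
  J9 still needs (5, 1, 3) but only (4, 1, 4) is free — short on r3
  J2 still needs (5, 3, 1) but only (4, 1, 4) is free — short on r3 and r2
Processes that can never finish: J9 and J2.
(3) Precisely 0 of the possible complete orderings are safe sequences.


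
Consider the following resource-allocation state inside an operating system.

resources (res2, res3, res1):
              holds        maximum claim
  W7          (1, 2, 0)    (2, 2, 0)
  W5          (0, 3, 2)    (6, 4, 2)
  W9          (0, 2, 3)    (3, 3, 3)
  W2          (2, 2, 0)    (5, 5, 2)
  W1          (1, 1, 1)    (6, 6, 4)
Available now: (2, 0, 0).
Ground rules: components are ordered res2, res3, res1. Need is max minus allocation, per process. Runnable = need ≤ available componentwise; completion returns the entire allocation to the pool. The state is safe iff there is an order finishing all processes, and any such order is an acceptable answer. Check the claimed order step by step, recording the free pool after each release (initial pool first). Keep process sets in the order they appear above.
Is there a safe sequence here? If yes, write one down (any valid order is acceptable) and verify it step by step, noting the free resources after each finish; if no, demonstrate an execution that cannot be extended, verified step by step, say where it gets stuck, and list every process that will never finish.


The state is SAFE; one workable sequence: W7, W9, W2, W1, W5.
Key observation: reading the order forward, W9 is the first process whose need (3, 1, 0) meets the free pool (3, 2, 0) exactly on a resource it requests.
Verifying each step:
  pool = (2, 0, 0)
  W7: need (1, 0, 0) fits (2, 0, 0); releases (1, 2, 0), pool now (3, 2, 0)
  W9: need (3, 1, 0) fits (3, 2, 0); releases (0, 2, 3), pool now (3, 4, 3)
  W2: need (3, 3, 2) fits (3, 4, 3); releases (2, 2, 0), pool now (5, 6, 3)
  W1: need (5, 5, 3) fits (5, 6, 3); releases (1, 1, 1), pool now (6, 7, 4)
  W5: need (6, 1, 0) fits (6, 7, 4); releases (0, 3, 2), pool now (6, 10, 6)


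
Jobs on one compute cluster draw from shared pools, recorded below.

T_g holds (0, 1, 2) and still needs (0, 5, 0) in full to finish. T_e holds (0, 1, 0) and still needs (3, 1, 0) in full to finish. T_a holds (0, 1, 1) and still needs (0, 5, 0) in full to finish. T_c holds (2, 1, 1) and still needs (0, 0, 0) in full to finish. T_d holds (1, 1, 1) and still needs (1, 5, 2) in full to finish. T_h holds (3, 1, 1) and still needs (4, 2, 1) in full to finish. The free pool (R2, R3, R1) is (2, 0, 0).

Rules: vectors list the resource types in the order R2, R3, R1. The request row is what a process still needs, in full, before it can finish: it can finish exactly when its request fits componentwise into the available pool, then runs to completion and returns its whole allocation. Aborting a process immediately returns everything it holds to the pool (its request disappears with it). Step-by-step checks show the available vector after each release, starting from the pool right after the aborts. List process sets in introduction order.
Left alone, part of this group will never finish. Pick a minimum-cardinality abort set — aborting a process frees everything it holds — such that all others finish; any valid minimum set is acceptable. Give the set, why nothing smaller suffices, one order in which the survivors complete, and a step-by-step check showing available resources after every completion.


Abort T_g and T_d.
Key observation: aborting T_g and T_d returns (1, 2, 3), and T_a — hopeless before — runs at step 4 with the returned capacity in the pool.
No one abort is enough; case by case: T_g alone leaves T_a blocked (short on R3); T_e alone leaves T_g blocked (short on R3); T_a alone leaves T_g blocked (short on R3); T_c alone leaves T_g blocked (short on R3); T_d alone leaves T_g blocked (short on R3); T_h alone leaves T_g blocked (short on R3).
Survivors finish in the order: T_e, T_c, T_h, T_a. Step-by-step check (pool after the aborts first):
  pool = (3, 2, 3)
  T_e needs (3, 1, 0) <= (3, 2, 3) -> finishes; pool += (0, 1, 0) = (3, 3, 3)
  T_c needs (0, 0, 0) <= (3, 3, 3) -> finishes; pool += (2, 1, 1) = (5, 4, 4)
  T_h needs (4, 2, 1) <= (5, 4, 4) -> finishes; pool += (3, 1, 1) = (8, 5, 5)
  T_a needs (0, 5, 0) <= (8, 5, 5) -> finishes; pool += (0, 1, 1) = (8, 6, 6)


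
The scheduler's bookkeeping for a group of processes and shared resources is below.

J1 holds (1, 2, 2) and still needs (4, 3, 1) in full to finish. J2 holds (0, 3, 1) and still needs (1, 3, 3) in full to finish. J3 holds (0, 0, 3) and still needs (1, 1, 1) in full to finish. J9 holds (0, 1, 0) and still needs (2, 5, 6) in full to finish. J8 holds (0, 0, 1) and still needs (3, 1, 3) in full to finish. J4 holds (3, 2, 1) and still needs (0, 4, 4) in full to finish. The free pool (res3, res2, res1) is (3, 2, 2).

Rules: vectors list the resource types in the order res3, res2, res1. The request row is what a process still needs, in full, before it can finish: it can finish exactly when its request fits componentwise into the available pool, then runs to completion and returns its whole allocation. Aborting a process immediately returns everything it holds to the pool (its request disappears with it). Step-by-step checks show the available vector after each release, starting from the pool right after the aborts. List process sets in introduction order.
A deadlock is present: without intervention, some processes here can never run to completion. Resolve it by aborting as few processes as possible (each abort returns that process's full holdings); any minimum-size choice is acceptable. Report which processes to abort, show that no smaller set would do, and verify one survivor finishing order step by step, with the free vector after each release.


The answer: abort J9.
Key observation: the deadlocked J2 becomes finishable only because J9 released (0, 1, 0); it completes at step 2 below.
No smaller set exists: with zero aborts the deadlock remains.
The survivors complete as J3, J2, J4, J1, J8. Walking it through (starting from the post-abort pool):
  pool = (3, 3, 2)
  run J3 (needs (1, 1, 1), free (3, 3, 2)); after release of (0, 0, 3) the pool is (3, 3, 5)
  run J2 (needs (1, 3, 3), free (3, 3, 5)); after release of (0, 3, 1) the pool is (3, 6, 6)
  run J4 (needs (0, 4, 4), free (3, 6, 6)); after release of (3, 2, 1) the pool is (6, 8, 7)
  run J1 (needs (4, 3, 1), free (6, 8, 7)); after release of (1, 2, 2) the pool is (7, 10, 9)
  run J8 (needs (3, 1, 3), free (7, 10, 9)); after release of (0, 0, 1) the pool is (7, 10, 10)


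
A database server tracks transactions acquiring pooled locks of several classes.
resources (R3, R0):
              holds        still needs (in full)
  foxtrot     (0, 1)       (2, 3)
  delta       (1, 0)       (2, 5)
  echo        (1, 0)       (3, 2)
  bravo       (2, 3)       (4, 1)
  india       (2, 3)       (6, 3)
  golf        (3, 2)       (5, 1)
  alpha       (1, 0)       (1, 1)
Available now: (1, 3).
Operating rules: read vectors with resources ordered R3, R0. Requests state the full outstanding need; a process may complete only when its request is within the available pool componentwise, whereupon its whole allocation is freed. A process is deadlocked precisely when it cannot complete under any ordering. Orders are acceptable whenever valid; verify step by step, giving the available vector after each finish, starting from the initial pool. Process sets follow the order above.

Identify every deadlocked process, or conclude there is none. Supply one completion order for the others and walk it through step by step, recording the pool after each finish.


The deadlocked set is delta, echo, bravo, india and golf.
Key observation: after alpha, foxtrot the pool peaks at (2, 4), and each blocked process is short somewhere: delta on R0; echo on R3; bravo on R3; india on R3; golf on R3.
One completion order for the rest: alpha, foxtrot. Step-by-step check:
  pool = (1, 3)
  run alpha (needs (1, 1), free (1, 3)); after release of (1, 0) the pool is (2, 3)
  run foxtrot (needs (2, 3), free (2, 3)); after release of (0, 1) the pool is (2, 4)
The stuck group stays short no matter what:
  delta cannot run: need (2, 5) vs free (2, 4) (insufficient R0)
  echo cannot run: need (3, 2) vs free (2, 4) (insufficient R3)
  bravo cannot run: need (4, 1) vs free (2, 4) (insufficient R3)
  india cannot run: need (6, 3) vs free (2, 4) (insufficient R3)
  golf cannot run: need (5, 1) vs free (2, 4) (insufficient R3)


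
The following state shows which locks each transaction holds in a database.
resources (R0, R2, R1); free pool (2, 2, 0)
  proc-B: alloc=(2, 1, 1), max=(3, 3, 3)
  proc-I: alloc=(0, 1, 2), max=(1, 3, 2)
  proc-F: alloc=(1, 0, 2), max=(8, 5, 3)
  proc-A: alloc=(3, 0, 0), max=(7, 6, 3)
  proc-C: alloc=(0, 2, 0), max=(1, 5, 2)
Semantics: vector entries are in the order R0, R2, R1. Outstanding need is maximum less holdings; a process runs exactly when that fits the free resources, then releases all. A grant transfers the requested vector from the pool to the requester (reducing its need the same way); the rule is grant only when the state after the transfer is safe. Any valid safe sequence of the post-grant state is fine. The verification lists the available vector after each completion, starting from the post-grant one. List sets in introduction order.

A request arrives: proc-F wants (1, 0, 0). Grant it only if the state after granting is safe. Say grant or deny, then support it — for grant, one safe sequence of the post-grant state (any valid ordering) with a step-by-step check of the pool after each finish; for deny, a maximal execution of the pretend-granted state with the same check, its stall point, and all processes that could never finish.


DENY — the pretend-granted state is unsafe.
Key observation: proc-I, proc-C, proc-B can finish, but then (3, 6, 3) is all there is, and the blocked group's R0 demands exceed it.
After a pretend grant, a maximal execution: proc-I, proc-C, proc-B — then nothing else fits. Check, step by step:
  pool = (1, 2, 0)
  proc-I needs (1, 2, 0) <= (1, 2, 0) -> finishes; pool += (0, 1, 2) = (1, 3, 2)
  proc-C needs (1, 3, 2) <= (1, 3, 2) -> finishes; pool += (0, 2, 0) = (1, 5, 2)
  proc-B needs (1, 2, 2) <= (1, 5, 2) -> finishes; pool += (2, 1, 1) = (3, 6, 3)
  proc-F cannot run: need (6, 5, 1) vs free (3, 6, 3) (insufficient R0)
  proc-A cannot run: need (4, 6, 3) vs free (3, 6, 3) (insufficient R0)
Processes that could never finish after the grant: proc-F and proc-A.


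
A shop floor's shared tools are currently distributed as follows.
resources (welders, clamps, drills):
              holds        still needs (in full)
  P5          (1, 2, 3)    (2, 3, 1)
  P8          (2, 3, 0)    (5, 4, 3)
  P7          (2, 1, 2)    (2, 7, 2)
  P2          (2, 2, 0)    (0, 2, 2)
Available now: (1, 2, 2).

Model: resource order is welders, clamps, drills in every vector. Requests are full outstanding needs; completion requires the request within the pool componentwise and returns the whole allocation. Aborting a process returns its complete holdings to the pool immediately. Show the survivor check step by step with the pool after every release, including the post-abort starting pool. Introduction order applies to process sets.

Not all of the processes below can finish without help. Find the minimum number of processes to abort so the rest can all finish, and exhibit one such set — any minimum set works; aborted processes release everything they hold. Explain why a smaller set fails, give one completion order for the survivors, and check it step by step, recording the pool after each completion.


Minimum abort set: P7.
Key observation: P8 had no path to completion before; after the abort of P7 ((2, 1, 2) returned), step 2 is where it fits.
No smaller set exists: with zero aborts the deadlock remains.
One survivor order: P2, P8, P5. Walking it through (post-abort pool first):
  pool = (3, 3, 4)
  P2: need (0, 2, 2) fits (3, 3, 4); releases (2, 2, 0), pool now (5, 5, 4)
  P8: need (5, 4, 3) fits (5, 5, 4); releases (2, 3, 0), pool now (7, 8, 4)
  P5: need (2, 3, 1) fits (7, 8, 4); releases (1, 2, 3), pool now (8, 10, 7)


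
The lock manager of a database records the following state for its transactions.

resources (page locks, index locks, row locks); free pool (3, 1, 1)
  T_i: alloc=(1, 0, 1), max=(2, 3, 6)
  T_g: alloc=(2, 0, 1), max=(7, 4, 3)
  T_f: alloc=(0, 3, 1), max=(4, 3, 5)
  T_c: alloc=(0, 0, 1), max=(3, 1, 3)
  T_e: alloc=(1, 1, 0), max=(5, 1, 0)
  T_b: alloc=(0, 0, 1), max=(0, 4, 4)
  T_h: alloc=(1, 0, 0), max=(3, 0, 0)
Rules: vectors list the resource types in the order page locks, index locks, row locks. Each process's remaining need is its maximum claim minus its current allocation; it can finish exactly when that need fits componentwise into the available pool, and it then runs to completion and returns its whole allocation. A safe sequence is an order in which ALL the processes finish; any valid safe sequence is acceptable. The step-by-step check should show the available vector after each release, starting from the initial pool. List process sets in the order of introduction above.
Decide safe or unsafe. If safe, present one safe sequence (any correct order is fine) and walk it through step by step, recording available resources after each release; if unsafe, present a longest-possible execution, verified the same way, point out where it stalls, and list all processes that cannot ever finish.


UNSAFE.
Key observation: no order helps: past T_h, T_e, the free pool tops out at (5, 2, 1), below what each blocked process needs in row locks.
The run T_h, T_e cannot be extended any further. Verifying each step:
  pool = (3, 1, 1)
  T_h: need (2, 0, 0) fits (3, 1, 1); releases (1, 0, 0), pool now (4, 1, 1)
  T_e: need (4, 0, 0) fits (4, 1, 1); releases (1, 1, 0), pool now (5, 2, 1)
  T_i cannot run: need (1, 3, 5) vs free (5, 2, 1) (insufficient index locks and row locks)
  T_g cannot run: need (5, 4, 2) vs free (5, 2, 1) (insufficient index locks and row locks)
  T_f cannot run: need (4, 0, 4) vs free (5, 2, 1) (insufficient row locks)
  T_c cannot run: need (3, 1, 2) vs free (5, 2, 1) (insufficient row locks)
  T_b cannot run: need (0, 4, 3) vs free (5, 2, 1) (insufficient index locks and row locks)
Never able to finish: T_i, T_g, T_f, T_c and T_b.


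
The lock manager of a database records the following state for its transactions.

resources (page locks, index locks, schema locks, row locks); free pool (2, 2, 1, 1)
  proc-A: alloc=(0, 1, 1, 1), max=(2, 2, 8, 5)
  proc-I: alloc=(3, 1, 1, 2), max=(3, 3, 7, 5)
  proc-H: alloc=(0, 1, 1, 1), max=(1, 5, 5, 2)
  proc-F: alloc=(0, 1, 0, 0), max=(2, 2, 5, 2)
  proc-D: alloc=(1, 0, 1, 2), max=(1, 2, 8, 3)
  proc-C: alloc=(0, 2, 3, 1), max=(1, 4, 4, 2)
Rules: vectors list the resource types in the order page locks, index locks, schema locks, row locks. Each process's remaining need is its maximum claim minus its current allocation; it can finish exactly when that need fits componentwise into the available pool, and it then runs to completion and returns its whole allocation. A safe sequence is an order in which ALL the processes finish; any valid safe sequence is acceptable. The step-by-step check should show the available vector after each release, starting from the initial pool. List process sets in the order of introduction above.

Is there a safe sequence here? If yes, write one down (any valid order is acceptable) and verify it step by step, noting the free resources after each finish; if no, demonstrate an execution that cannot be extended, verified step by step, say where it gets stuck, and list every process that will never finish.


UNSAFE — no complete ordering exists.
Key observation: the pool after proc-C, proc-H, proc-F is (2, 6, 5, 3); every surviving request exceeds it in schema locks, so progress ends there.
Going as far as possible: proc-C, proc-H, proc-F; after that, nothing fits. Check, step by step:
  pool = (2, 2, 1, 1)
  proc-C needs (1, 2, 1, 1) <= (2, 2, 1, 1) -> finishes; pool += (0, 2, 3, 1) = (2, 4, 4, 2)
  proc-H needs (1, 4, 4, 1) <= (2, 4, 4, 2) -> finishes; pool += (0, 1, 1, 1) = (2, 5, 5, 3)
  proc-F needs (2, 1, 5, 2) <= (2, 5, 5, 3) -> finishes; pool += (0, 1, 0, 0) = (2, 6, 5, 3)
  blocked: proc-A wants (2, 1, 7, 4), pool (2, 6, 5, 3) — not enough schema locks and row locks
  blocked: proc-I wants (0, 2, 6, 3), pool (2, 6, 5, 3) — not enough schema locks
  blocked: proc-D wants (0, 2, 7, 1), pool (2, 6, 5, 3) — not enough schema locks
Processes that can never finish: proc-A, proc-I and proc-D.


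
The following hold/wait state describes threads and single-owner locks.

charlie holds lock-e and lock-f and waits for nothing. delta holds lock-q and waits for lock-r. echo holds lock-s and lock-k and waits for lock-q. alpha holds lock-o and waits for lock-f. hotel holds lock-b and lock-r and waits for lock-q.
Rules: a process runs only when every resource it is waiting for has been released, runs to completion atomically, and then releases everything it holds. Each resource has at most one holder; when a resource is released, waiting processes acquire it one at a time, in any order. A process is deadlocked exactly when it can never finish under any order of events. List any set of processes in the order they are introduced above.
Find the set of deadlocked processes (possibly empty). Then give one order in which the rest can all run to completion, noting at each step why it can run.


Deadlocked set: delta, echo and hotel.
Key observation: along delta -> hotel -> delta, each member waits on what the next one holds — a deadlock; echo waits into the deadlock from upstream.
One completion order for the rest: charlie, alpha.
Verifying each step:
  run charlie (it waits on nothing); releases lock-e and lock-f
  alpha waits on lock-f — all released -> runs and releases lock-o
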